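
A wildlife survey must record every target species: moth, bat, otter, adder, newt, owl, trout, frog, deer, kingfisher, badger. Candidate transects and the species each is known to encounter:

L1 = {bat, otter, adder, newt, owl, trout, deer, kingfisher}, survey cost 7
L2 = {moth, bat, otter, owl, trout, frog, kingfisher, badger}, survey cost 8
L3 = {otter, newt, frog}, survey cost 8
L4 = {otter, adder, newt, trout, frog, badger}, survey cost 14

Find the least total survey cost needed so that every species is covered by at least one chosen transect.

15

L1, L2 cover every species at survey cost 7 + 8 = 15.
Any cover uses at least 2 transects; among all covering selections none totals below 15.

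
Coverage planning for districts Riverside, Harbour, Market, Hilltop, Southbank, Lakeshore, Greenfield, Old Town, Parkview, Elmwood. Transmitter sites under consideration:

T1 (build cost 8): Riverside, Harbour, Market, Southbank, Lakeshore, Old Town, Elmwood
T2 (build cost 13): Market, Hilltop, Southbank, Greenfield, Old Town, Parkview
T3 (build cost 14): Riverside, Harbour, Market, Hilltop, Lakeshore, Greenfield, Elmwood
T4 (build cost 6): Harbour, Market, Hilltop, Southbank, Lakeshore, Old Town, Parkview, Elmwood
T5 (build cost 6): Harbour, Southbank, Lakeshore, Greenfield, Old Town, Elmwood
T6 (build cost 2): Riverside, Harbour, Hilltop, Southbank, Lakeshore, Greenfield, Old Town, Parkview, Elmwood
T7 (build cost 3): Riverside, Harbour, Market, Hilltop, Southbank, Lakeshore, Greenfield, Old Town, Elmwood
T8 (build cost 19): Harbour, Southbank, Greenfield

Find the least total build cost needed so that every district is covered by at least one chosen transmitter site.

5

T6, T7 cover every district at build cost 2 + 3 = 5.
Any cover uses at least 2 transmitter sites; among all covering selections none totals below 5.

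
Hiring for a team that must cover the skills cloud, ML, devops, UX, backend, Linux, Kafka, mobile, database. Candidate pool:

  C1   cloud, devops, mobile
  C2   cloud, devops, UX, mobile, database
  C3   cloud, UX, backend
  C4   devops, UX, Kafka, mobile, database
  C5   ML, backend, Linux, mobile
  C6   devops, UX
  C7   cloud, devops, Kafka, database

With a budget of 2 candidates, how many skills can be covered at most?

8

Choosing C2, C5 covers {cloud, ML, devops, UX, backend, Linux, mobile, database} — 8 skills.
No choice of 2 candidates does better; here Kafka is left uncovered.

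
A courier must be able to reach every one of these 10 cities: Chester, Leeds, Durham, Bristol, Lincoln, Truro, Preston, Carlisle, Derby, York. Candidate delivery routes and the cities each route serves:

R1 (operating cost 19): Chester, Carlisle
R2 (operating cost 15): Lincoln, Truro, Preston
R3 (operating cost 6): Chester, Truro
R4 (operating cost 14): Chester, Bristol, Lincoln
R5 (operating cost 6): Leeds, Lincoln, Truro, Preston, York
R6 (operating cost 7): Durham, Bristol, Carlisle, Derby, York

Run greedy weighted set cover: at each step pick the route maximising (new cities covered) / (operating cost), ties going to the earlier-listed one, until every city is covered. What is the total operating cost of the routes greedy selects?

Pick 1: R5 adds 5 new (Leeds, Lincoln, Truro, Preston, York) at operating cost 6 (ratio 5/6).
Pick 2: R6 adds 4 new (Durham, Bristol, Carlisle, Derby) at operating cost 7 (ratio 4/7).
Pick 3: R3 adds 1 new (Chester) at operating cost 6 (ratio 1/6).
Greedy total operating cost: 6 + 7 + 6 = 19.

19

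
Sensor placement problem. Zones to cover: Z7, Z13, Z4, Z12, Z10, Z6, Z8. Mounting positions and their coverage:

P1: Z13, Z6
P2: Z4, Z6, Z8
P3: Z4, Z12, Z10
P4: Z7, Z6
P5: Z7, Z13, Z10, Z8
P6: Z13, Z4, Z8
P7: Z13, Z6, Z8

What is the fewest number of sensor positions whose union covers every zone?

3

P1, P3, P5 together cover {Z7, Z13, Z4, Z12, Z10, Z6, Z8} — every zone.
No 2 of the 7 sensor positions cover everything (all 21 pairs fall short), so 3 is minimum.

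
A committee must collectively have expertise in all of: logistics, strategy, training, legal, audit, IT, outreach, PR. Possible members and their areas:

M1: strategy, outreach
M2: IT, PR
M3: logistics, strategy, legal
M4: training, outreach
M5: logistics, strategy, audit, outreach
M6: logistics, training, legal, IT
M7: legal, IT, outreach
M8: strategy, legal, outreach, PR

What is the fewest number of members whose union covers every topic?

3

M2, M5, M6 together cover {logistics, strategy, training, legal, audit, IT, outreach, PR} — every topic.
No 2 of the 8 members cover everything (all 28 pairs fall short), so 3 is minimum.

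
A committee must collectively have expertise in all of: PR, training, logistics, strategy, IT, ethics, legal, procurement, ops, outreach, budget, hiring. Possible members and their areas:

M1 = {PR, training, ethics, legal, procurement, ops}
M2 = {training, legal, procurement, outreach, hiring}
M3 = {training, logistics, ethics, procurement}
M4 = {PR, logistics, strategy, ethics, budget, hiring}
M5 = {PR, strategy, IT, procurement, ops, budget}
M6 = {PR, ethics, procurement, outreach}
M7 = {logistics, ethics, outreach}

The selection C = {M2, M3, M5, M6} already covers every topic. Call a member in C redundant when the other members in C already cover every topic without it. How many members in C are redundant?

Drop M2: legal, hiring uncovered — not redundant.
Drop M3: logistics uncovered — not redundant.
Drop M5: strategy, IT, ops, budget uncovered — not redundant.
Drop M6: the rest still cover every topic — redundant.
1 redundant: M6.

1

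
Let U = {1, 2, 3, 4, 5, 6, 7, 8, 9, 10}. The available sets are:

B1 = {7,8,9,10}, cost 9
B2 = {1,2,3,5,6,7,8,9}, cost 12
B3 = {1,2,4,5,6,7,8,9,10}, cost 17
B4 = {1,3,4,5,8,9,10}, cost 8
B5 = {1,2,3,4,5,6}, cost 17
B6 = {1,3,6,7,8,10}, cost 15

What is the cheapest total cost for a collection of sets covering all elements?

20

B2, B4 cover every element at cost 12 + 8 = 20.
Any cover uses at least 2 sets; among all covering selections none totals below 20.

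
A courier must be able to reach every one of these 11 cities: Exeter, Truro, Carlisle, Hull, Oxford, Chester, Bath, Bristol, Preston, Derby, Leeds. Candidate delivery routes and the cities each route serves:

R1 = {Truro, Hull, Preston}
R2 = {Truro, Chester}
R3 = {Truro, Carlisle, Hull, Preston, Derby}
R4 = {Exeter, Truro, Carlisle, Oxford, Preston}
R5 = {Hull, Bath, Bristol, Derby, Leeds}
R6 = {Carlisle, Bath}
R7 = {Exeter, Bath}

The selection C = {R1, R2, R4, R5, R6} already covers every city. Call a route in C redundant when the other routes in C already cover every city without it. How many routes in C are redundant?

2

Drop R1: the rest still cover every city — redundant.
Drop R2: Chester uncovered — not redundant.
Drop R4: Exeter, Oxford uncovered — not redundant.
Drop R5: Bristol, Derby, Leeds uncovered — not redundant.
Drop R6: the rest still cover every city — redundant.
2 redundant: R1, R6.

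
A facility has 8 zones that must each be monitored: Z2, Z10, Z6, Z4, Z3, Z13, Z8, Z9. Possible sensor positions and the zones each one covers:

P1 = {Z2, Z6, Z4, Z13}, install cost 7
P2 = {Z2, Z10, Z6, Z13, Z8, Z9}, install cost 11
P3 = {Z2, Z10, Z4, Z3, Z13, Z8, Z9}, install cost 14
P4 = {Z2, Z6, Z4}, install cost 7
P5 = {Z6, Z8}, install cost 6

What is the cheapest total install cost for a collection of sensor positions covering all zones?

P3, P5 cover every zone at install cost 14 + 6 = 20.
Any cover uses at least 2 sensor positions; among all covering selections none totals below 20.
Greedy by coverage-per-install cost would pick P1, P3 for 21 — worse than the optimum 20.

20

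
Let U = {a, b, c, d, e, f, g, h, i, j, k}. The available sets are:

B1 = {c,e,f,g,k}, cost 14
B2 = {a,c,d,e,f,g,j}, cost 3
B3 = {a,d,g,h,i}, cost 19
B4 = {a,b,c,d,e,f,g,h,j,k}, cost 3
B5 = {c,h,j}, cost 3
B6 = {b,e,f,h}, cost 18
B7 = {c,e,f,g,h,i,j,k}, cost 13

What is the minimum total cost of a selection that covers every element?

B4, B7 cover every element at cost 3 + 13 = 16.
Any cover uses at least 2 sets; among all covering selections none totals below 16.

16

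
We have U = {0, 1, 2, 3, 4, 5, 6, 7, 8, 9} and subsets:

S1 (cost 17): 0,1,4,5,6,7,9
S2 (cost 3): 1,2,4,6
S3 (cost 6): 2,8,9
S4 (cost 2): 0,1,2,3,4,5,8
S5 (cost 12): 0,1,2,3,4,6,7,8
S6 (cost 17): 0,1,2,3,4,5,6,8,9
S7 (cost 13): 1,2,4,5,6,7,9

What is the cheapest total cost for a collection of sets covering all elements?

S4, S7 cover every element at cost 2 + 13 = 15.
Any cover uses at least 2 sets; among all covering selections none totals below 15.
Greedy by coverage-per-cost would pick S4, S2, S3, S5 for 23 — worse than the optimum 15.

15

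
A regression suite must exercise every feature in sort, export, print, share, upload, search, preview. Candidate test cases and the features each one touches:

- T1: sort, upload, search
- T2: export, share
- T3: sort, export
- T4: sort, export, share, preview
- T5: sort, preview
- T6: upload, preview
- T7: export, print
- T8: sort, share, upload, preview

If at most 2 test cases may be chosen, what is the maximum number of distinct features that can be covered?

Choosing T1, T4 covers {sort, export, share, upload, search, preview} — 6 features.
No choice of 2 test cases does better; here print is left uncovered.

6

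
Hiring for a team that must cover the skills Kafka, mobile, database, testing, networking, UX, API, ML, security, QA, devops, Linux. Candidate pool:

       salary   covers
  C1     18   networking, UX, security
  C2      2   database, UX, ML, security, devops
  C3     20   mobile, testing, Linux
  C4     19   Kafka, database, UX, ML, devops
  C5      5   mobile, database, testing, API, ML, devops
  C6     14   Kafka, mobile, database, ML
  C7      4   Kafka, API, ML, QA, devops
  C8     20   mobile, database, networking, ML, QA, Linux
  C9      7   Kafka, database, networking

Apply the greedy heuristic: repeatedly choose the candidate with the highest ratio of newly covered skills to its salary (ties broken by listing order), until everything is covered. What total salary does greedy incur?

38

Pick 1: C2 adds 5 new (database, UX, ML, security, devops) at salary 2 (ratio 5/2).
Pick 2: C7 adds 3 new (Kafka, API, QA) at salary 4 (ratio 3/4).
Pick 3: C5 adds 2 new (mobile, testing) at salary 5 (ratio 2/5).
Pick 4: C9 adds 1 new (networking) at salary 7 (ratio 1/7).
Pick 5: C3 adds 1 new (Linux) at salary 20 (ratio 1/20).
Greedy total salary: 2 + 4 + 5 + 7 + 20 = 38. (The true optimum is 31, so greedy overshoots here.)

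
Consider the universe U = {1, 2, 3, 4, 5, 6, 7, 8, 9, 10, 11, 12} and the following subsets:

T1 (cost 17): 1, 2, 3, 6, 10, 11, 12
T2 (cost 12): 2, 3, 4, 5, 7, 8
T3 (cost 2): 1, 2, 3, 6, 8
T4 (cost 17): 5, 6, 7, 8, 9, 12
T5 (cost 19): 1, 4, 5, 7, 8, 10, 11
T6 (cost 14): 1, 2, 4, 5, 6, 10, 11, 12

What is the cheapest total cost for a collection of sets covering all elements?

T3, T4, T6 cover every element at cost 2 + 17 + 14 = 33.
Any cover uses at least 3 sets; among all covering selections none totals below 33.

33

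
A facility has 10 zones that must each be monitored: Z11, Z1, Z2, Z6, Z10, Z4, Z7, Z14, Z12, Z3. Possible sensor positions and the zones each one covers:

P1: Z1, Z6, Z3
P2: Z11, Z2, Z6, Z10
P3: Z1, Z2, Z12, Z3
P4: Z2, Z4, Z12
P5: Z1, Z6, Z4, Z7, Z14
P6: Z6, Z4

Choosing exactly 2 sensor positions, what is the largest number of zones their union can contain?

8

Choosing P2, P5 covers {Z11, Z1, Z2, Z6, Z10, Z4, Z7, Z14} — 8 zones.
No choice of 2 sensor positions does better; here Z12, Z3 are left uncovered.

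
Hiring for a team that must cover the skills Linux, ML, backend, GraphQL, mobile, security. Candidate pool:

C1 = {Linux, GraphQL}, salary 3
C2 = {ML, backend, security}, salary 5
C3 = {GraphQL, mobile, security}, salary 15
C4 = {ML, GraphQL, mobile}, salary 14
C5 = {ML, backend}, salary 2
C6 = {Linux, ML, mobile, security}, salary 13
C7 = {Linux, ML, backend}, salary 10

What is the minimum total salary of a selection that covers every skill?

C1, C5, C6 cover every skill at salary 3 + 2 + 13 = 18.
Any cover uses at least 2 candidates; among all covering selections none totals below 18.
Greedy by coverage-per-salary would pick C5, C1, C2, C6 for 23 — worse than the optimum 18.

18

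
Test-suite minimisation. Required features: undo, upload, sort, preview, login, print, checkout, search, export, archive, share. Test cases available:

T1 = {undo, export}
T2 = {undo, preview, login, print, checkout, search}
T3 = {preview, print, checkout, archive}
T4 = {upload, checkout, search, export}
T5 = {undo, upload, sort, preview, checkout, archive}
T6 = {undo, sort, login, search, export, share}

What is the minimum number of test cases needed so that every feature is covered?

3

T2, T5, T6 together cover {undo, upload, sort, preview, login, print, checkout, search, export, archive, share} — every feature.
No 2 of the 6 test cases cover everything (all 15 pairs fall short), so 3 is minimum.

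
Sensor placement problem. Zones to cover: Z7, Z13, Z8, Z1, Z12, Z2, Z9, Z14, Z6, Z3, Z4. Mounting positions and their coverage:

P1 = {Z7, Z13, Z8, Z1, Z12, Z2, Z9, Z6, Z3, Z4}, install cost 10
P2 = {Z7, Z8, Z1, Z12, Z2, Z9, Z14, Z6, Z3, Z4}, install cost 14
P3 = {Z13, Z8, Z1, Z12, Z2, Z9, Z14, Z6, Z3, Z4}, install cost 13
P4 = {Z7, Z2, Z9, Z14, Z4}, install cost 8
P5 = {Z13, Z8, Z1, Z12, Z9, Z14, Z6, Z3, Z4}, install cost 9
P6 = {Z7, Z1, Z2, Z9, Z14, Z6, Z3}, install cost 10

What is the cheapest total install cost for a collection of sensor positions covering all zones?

P4, P5 cover every zone at install cost 8 + 9 = 17.
Any cover uses at least 2 sensor positions; among all covering selections none totals below 17.

17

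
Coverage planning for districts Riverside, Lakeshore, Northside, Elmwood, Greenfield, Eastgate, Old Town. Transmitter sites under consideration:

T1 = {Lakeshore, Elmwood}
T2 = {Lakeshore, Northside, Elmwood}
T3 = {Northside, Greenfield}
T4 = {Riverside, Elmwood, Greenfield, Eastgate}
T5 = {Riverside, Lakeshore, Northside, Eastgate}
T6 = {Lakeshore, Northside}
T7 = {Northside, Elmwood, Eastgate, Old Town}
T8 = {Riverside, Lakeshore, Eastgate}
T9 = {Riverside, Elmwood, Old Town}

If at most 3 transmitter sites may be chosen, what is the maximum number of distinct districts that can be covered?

Choosing T1, T4, T7 covers {Riverside, Lakeshore, Northside, Elmwood, Greenfield, Eastgate, Old Town} — 7 districts.
That is all 7 districts.

7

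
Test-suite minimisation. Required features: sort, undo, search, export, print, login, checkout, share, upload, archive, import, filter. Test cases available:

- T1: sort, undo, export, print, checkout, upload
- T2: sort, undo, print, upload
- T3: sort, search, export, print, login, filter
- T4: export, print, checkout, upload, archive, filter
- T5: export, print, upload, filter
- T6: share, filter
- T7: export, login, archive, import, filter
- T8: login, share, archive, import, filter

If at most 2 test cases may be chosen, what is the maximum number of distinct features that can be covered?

Choosing T1, T8 covers {sort, undo, export, print, login, checkout, share, upload, archive, import, filter} — 11 features.
No choice of 2 test cases does better; here search is left uncovered.

11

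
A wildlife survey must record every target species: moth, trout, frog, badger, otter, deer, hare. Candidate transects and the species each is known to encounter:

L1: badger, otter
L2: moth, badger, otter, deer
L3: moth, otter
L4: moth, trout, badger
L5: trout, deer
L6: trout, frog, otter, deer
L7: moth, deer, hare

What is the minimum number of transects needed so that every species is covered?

L1, L6, L7 together cover {moth, trout, frog, badger, otter, deer, hare} — every species.
No 2 of the 7 transects cover everything (all 21 pairs fall short), so 3 is minimum.

3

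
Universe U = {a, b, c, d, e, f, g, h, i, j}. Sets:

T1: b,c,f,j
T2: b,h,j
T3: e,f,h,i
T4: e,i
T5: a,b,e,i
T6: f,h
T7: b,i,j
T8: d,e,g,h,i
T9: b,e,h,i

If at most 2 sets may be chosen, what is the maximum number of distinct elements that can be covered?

9

Choosing T1, T8 covers {b, c, d, e, f, g, h, i, j} — 9 elements.
No choice of 2 sets does better; here a is left uncovered.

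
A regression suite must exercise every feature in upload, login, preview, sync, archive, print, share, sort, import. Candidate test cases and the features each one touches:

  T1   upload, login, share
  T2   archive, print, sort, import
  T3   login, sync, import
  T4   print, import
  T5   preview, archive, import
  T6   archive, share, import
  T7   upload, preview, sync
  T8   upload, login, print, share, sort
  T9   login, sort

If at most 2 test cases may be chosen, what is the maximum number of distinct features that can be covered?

Choosing T5, T8 covers {upload, login, preview, archive, print, share, sort, import} — 8 features.
No choice of 2 test cases does better; here sync is left uncovered.

8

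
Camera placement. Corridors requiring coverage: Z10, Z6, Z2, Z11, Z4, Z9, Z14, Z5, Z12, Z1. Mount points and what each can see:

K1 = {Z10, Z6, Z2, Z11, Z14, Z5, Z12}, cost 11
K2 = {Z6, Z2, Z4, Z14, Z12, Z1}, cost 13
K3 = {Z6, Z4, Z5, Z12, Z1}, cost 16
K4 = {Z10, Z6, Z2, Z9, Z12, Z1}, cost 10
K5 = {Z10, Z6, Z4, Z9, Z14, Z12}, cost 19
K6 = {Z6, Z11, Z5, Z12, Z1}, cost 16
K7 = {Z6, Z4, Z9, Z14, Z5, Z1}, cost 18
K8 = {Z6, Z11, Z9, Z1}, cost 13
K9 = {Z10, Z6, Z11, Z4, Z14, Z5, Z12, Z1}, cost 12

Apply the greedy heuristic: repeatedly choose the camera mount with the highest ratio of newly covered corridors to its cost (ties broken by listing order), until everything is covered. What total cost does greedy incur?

Pick 1: K9 adds 8 new (Z10, Z6, Z11, Z4, Z14, Z5, Z12, Z1) at cost 12 (ratio 8/12).
Pick 2: K4 adds 2 new (Z2, Z9) at cost 10 (ratio 2/10).
Greedy total cost: 12 + 10 = 22.

22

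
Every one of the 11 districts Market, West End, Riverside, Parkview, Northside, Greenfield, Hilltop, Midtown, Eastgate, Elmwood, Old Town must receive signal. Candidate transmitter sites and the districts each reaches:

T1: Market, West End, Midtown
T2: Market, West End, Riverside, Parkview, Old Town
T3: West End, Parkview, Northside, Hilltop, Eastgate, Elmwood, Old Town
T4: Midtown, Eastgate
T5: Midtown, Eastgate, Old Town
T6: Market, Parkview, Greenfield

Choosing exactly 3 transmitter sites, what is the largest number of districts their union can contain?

Choosing T1, T2, T3 covers {Market, West End, Riverside, Parkview, Northside, Hilltop, Midtown, Eastgate, Elmwood, Old Town} — 10 districts.
No choice of 3 transmitter sites does better; here Greenfield is left uncovered.

10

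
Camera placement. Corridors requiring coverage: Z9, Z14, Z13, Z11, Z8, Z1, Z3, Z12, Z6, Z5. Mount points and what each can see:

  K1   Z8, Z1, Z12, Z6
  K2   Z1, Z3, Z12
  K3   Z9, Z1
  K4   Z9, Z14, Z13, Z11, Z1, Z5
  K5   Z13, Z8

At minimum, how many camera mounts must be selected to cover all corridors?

K1, K2, K4 together cover {Z9, Z14, Z13, Z11, Z8, Z1, Z3, Z12, Z6, Z5} — every corridor.
No 2 of the 5 camera mounts cover everything (all 10 pairs fall short), so 3 is minimum.

3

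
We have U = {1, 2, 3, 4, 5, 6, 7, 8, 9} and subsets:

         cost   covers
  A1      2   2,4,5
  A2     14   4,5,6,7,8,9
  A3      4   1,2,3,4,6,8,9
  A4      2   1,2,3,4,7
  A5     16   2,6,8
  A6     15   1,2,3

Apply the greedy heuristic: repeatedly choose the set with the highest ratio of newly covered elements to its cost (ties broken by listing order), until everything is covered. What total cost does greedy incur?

Pick 1: A4 adds 5 new (1, 2, 3, 4, 7) at cost 2 (ratio 5/2).
Pick 2: A3 adds 3 new (6, 8, 9) at cost 4 (ratio 3/4).
Pick 3: A1 adds 1 new (5) at cost 2 (ratio 1/2).
Greedy total cost: 2 + 4 + 2 = 8.

8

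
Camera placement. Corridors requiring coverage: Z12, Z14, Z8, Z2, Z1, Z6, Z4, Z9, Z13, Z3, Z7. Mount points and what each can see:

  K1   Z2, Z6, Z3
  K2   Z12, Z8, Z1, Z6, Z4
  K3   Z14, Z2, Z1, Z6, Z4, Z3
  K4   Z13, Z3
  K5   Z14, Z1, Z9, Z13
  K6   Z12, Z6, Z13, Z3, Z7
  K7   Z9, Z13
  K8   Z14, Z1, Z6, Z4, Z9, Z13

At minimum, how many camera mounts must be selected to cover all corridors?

4

K1, K2, K5, K6 together cover {Z12, Z14, Z8, Z2, Z1, Z6, Z4, Z9, Z13, Z3, Z7} — every corridor.
No 3 of the 8 camera mounts cover everything (all 56 triples fall short), so 4 is minimum.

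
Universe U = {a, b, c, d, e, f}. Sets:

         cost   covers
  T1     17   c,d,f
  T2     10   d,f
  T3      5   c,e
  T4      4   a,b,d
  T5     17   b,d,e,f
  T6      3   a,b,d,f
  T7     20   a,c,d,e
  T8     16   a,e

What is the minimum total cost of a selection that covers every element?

T3, T6 cover every element at cost 5 + 3 = 8.
Any cover uses at least 2 sets; among all covering selections none totals below 8.

8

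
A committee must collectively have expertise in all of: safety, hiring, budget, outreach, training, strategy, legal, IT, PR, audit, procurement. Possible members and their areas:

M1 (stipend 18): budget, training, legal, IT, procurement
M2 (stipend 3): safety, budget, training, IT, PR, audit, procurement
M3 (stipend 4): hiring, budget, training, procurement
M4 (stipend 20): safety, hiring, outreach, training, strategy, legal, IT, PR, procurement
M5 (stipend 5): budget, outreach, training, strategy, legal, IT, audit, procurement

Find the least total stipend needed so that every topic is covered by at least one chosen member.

12

M2, M3, M5 cover every topic at stipend 3 + 4 + 5 = 12.
Any cover uses at least 2 members; among all covering selections none totals below 12.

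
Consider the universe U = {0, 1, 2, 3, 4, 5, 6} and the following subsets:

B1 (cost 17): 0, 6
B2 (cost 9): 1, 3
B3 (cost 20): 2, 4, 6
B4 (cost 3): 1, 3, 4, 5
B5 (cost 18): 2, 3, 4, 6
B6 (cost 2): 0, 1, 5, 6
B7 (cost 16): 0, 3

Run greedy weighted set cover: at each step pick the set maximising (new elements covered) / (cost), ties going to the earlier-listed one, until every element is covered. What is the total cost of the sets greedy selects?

23

Pick 1: B6 adds 4 new (0, 1, 5, 6) at cost 2 (ratio 4/2).
Pick 2: B4 adds 2 new (3, 4) at cost 3 (ratio 2/3).
Pick 3: B5 adds 1 new (2) at cost 18 (ratio 1/18).
Greedy total cost: 2 + 3 + 18 = 23. (The true optimum is 20, so greedy overshoots here.)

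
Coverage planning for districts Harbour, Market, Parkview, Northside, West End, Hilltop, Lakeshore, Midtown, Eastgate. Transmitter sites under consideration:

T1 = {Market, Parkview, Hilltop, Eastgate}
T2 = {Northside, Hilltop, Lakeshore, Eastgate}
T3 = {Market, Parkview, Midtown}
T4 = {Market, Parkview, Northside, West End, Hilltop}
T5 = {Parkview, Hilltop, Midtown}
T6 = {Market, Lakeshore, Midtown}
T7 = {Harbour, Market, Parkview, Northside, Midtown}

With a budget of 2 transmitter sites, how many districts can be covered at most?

8

Choosing T2, T7 covers {Harbour, Market, Parkview, Northside, Hilltop, Lakeshore, Midtown, Eastgate} — 8 districts.
No choice of 2 transmitter sites does better; here West End is left uncovered.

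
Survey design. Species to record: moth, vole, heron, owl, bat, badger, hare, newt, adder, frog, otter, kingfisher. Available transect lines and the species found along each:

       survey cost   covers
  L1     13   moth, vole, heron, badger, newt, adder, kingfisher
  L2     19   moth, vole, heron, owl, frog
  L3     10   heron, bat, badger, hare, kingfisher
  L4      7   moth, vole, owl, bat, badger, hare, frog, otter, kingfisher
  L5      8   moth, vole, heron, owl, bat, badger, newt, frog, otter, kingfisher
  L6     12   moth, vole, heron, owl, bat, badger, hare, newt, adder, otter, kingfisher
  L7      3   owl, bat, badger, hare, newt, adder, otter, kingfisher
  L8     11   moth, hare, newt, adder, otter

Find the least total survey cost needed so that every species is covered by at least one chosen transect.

11

L5, L7 cover every species at survey cost 8 + 3 = 11.
Any cover uses at least 2 transects; among all covering selections none totals below 11.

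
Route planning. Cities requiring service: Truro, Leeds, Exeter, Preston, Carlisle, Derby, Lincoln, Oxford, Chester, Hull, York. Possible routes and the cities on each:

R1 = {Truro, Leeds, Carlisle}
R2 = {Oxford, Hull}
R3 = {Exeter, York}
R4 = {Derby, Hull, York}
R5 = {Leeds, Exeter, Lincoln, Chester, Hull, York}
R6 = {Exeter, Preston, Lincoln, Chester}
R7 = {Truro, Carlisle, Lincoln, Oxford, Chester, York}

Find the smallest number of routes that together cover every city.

R1, R2, R4, R6 together cover {Truro, Leeds, Exeter, Preston, Carlisle, Derby, Lincoln, Oxford, Chester, Hull, York} — every city.
No 3 of the 7 routes cover everything (all 35 triples fall short), so 4 is minimum.

4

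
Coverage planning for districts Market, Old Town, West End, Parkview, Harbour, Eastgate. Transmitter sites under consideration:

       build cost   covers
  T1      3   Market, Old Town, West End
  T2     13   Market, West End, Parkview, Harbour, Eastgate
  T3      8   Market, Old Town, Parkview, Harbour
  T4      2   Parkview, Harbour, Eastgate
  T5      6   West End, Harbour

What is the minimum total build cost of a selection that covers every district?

5

T1, T4 cover every district at build cost 3 + 2 = 5.
Any cover uses at least 2 transmitter sites; among all covering selections none totals below 5.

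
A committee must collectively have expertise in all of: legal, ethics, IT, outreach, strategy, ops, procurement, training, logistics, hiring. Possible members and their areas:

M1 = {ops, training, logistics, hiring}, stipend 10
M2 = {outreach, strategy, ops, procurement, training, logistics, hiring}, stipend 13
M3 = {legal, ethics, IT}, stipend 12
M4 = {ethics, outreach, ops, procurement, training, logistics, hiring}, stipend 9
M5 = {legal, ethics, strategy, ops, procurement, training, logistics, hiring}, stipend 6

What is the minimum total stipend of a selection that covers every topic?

M2, M3 cover every topic at stipend 13 + 12 = 25.
Any cover uses at least 2 members; among all covering selections none totals below 25.
Greedy by coverage-per-stipend would pick M5, M4, M3 for 27 — worse than the optimum 25.

25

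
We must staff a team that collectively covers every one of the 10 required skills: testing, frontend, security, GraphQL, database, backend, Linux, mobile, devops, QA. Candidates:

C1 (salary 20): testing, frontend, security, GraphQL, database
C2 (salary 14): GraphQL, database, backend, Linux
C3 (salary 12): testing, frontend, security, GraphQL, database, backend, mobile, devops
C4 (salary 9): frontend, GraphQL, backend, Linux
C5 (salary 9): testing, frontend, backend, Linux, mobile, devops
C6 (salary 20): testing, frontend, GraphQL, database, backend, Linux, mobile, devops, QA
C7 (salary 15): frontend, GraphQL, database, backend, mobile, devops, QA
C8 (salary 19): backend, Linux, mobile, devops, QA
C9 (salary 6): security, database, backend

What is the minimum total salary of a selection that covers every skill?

26

C6, C9 cover every skill at salary 20 + 6 = 26.
Any cover uses at least 2 candidates; among all covering selections none totals below 26.
Greedy by coverage-per-salary would pick C3, C4, C7 for 36 — worse than the optimum 26.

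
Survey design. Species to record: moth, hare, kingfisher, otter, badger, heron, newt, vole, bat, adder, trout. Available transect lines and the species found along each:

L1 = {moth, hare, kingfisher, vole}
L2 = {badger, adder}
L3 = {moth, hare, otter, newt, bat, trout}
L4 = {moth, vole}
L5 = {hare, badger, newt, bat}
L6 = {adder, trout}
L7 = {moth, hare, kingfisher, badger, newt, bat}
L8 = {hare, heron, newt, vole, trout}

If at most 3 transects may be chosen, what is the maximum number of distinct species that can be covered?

Choosing L1, L2, L3 covers {moth, hare, kingfisher, otter, badger, newt, vole, bat, adder, trout} — 10 species.
No choice of 3 transects does better; here heron is left uncovered.

10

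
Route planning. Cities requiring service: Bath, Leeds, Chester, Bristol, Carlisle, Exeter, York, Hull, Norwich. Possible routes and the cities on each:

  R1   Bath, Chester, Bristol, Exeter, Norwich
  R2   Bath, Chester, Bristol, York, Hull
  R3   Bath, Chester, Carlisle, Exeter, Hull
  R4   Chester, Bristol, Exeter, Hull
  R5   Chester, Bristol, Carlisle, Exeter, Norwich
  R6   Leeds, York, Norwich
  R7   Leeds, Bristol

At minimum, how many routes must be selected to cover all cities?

R1, R3, R6 together cover {Bath, Leeds, Chester, Bristol, Carlisle, Exeter, York, Hull, Norwich} — every city.
No 2 of the 7 routes cover everything (all 21 pairs fall short), so 3 is minimum.

3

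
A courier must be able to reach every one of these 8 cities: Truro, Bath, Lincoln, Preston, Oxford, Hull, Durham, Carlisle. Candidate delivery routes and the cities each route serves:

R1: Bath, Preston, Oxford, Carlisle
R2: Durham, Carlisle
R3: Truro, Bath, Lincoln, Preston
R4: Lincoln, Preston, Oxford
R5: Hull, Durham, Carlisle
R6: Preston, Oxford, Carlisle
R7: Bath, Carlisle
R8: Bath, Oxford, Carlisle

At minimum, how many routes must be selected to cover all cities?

R1, R3, R5 together cover {Truro, Bath, Lincoln, Preston, Oxford, Hull, Durham, Carlisle} — every city.
No 2 of the 8 routes cover everything (all 28 pairs fall short), so 3 is minimum.

3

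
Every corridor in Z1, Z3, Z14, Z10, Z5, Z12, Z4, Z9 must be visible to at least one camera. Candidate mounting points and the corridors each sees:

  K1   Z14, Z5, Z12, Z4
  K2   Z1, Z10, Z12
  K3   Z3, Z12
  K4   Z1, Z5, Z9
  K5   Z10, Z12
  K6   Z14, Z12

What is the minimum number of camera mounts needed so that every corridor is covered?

K1, K2, K3, K4 together cover {Z1, Z3, Z14, Z10, Z5, Z12, Z4, Z9} — every corridor.
No 3 of the 6 camera mounts cover everything (all 20 triples fall short), so 4 is minimum.

4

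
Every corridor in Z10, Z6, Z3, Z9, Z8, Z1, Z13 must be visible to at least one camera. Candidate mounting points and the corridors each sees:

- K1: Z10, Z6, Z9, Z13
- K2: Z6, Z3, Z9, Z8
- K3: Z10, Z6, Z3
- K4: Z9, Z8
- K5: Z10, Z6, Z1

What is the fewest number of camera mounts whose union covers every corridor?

K1, K2, K5 together cover {Z10, Z6, Z3, Z9, Z8, Z1, Z13} — every corridor.
No 2 of the 5 camera mounts cover everything (all 10 pairs fall short), so 3 is minimum.

3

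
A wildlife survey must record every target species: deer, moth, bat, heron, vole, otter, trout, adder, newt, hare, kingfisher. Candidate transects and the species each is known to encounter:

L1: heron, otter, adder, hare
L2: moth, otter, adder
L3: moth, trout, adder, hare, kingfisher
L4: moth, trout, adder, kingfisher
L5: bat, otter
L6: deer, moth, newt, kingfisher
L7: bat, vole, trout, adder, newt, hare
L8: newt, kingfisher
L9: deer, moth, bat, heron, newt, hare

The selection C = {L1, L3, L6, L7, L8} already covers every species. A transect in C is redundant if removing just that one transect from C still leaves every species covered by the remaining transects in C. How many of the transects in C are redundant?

Drop L1: heron, otter uncovered — not redundant.
Drop L3: the rest still cover every species — redundant.
Drop L6: deer uncovered — not redundant.
Drop L7: bat, vole uncovered — not redundant.
Drop L8: the rest still cover every species — redundant.
2 redundant: L3, L8.

2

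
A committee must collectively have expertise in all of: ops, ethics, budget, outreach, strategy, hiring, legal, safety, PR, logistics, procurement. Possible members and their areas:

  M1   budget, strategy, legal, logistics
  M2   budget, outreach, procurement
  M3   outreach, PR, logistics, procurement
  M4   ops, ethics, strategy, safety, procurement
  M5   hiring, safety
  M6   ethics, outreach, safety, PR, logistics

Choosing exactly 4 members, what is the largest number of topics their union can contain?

11

Choosing M1, M3, M4, M5 covers {ops, ethics, budget, outreach, strategy, hiring, legal, safety, PR, logistics, procurement} — 11 topics.
That is all 11 topics.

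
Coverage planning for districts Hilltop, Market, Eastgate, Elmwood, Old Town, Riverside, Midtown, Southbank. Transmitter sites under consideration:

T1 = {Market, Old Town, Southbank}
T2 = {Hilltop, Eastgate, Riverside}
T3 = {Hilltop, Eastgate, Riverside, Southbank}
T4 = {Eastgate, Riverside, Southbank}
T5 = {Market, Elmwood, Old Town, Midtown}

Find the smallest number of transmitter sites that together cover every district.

2

T3, T5 together cover {Hilltop, Market, Eastgate, Elmwood, Old Town, Riverside, Midtown, Southbank} — every district.
No single transmitter site contains all 8 districts, so 2 is optimal.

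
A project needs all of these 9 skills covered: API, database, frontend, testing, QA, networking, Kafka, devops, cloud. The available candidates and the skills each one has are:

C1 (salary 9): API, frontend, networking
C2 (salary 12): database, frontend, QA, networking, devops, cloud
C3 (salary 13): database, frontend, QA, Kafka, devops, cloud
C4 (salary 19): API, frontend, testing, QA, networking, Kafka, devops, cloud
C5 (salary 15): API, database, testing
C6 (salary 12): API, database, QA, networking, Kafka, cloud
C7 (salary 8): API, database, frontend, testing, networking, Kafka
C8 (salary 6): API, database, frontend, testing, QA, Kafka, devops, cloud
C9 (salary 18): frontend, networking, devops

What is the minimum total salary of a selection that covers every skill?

C7, C8 cover every skill at salary 8 + 6 = 14.
Any cover uses at least 2 candidates; among all covering selections none totals below 14.

14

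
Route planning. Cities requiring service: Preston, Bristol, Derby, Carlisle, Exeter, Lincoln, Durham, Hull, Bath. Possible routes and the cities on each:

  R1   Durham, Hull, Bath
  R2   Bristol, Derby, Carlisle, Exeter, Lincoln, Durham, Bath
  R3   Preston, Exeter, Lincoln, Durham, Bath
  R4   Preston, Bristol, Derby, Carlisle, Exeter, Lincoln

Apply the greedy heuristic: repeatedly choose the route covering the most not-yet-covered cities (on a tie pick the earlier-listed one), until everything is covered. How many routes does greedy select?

3

Pick 1: R2 covers 7 new cities (Bristol, Derby, Carlisle, Exeter, Lincoln, Durham, Bath).
Pick 2: R1 covers 1 new cities (Hull).
Pick 3: R3 covers 1 new cities (Preston).
Greedy uses 3 routes. (The true minimum is 2.)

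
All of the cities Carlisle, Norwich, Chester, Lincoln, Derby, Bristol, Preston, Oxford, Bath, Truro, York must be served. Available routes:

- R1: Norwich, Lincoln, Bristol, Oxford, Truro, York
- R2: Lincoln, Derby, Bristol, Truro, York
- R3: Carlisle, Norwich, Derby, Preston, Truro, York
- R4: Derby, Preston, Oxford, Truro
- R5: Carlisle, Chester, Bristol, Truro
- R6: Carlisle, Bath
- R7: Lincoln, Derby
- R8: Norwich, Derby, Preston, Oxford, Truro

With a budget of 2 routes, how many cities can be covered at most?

9

Choosing R1, R3 covers {Carlisle, Norwich, Lincoln, Derby, Bristol, Preston, Oxford, Truro, York} — 9 cities.
No choice of 2 routes does better; here Chester, Bath are left uncovered.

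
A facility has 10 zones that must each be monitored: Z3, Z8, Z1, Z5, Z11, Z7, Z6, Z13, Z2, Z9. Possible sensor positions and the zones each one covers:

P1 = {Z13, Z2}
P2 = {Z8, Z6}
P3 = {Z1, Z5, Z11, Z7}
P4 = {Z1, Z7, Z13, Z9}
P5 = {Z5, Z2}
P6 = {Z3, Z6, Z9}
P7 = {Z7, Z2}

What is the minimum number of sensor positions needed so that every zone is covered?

P1, P2, P3, P6 together cover {Z3, Z8, Z1, Z5, Z11, Z7, Z6, Z13, Z2, Z9} — every zone.
No 3 of the 7 sensor positions cover everything (all 35 triples fall short), so 4 is minimum.

4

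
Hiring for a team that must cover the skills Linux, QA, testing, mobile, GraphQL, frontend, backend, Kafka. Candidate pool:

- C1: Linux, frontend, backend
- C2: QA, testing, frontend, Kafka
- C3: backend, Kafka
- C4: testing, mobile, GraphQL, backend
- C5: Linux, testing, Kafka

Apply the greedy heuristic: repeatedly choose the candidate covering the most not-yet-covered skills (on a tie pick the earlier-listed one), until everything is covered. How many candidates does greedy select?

3

Pick 1: C2 covers 4 new skills (QA, testing, frontend, Kafka).
Pick 2: C4 covers 3 new skills (mobile, GraphQL, backend).
Pick 3: C1 covers 1 new skills (Linux).
Greedy uses 3 candidates.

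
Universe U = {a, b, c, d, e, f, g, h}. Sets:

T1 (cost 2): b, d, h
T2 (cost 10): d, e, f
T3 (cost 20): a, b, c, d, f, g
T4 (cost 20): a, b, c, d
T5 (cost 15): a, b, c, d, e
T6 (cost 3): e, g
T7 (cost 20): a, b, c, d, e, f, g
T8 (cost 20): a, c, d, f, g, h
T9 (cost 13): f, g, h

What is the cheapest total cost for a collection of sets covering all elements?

T1, T7 cover every element at cost 2 + 20 = 22.
Any cover uses at least 2 sets; among all covering selections none totals below 22.
Greedy by coverage-per-cost would pick T1, T6, T3 for 25 — worse than the optimum 22.

22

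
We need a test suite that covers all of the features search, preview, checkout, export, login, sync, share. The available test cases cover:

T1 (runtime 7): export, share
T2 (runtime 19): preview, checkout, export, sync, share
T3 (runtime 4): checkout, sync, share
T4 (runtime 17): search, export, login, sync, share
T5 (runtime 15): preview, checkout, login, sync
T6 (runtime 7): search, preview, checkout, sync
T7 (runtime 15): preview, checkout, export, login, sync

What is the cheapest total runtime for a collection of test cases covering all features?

T4, T6 cover every feature at runtime 17 + 7 = 24.
Any cover uses at least 2 test cases; among all covering selections none totals below 24.
Greedy by coverage-per-runtime would pick T3, T6, T1, T5 for 33 — worse than the optimum 24.

24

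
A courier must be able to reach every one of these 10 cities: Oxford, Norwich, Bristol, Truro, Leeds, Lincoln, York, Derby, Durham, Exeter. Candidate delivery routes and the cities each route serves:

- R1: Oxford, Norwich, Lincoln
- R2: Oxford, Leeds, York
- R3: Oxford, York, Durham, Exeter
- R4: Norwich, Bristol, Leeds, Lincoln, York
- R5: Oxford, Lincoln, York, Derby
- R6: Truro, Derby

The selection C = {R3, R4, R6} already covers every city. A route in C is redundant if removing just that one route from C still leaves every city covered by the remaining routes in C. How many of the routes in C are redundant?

0

Drop R3: Oxford, Durham, Exeter uncovered — not redundant.
Drop R4: Norwich, Bristol, Leeds, Lincoln uncovered — not redundant.
Drop R6: Truro, Derby uncovered — not redundant.
None of the routes in C is redundant.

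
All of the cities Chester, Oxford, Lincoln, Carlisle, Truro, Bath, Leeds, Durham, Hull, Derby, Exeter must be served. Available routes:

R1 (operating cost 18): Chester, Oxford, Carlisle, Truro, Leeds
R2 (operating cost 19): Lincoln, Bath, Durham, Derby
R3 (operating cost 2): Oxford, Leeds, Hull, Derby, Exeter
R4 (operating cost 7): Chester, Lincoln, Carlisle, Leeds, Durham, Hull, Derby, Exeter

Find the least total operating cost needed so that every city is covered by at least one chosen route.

39

R1, R2, R3 cover every city at operating cost 18 + 19 + 2 = 39.
Any cover uses at least 3 routes; among all covering selections none totals below 39.
Greedy by coverage-per-operating cost would pick R3, R4, R1, R2 for 46 — worse than the optimum 39.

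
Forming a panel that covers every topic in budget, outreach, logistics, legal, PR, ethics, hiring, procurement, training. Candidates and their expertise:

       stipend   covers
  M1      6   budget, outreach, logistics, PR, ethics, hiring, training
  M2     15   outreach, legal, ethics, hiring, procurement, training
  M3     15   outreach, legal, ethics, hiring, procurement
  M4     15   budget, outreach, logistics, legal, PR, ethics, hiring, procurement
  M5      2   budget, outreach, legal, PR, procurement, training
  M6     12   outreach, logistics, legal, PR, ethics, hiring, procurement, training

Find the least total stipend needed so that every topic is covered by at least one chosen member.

M1, M5 cover every topic at stipend 6 + 2 = 8.
Any cover uses at least 2 members; among all covering selections none totals below 8.

8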